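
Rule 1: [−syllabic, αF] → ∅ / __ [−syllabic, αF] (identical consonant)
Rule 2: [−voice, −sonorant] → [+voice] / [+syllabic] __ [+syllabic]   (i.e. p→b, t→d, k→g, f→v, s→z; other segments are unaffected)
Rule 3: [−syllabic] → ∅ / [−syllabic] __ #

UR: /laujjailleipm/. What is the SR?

Rule 1 (degemination): /jj/ is a geminate; the first /j/ deletes. /ll/ is a geminate; the first /l/ deletes. /laujjailleipm/ → laujaileipm.
Rule 2 (intervocalic voicing): no segment meets the environment; /laujaileipm/ is unchanged.
Rule 3 (final cluster simplification): /m/ is the second consonant of a word-final cluster /pm/, so it deletes. /laujaileipm/ → laujaileip.

laujaileip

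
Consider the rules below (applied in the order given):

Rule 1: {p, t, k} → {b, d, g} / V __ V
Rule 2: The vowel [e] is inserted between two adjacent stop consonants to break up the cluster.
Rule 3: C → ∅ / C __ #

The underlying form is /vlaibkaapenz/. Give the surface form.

Rule 1 (intervocalic voicing): /p/ is a voiceless stop between vowels /a/ and /e/, so it voices to [b]. /vlaibkaapenz/ → vlaibkaabenz.
Rule 2 (stop-cluster e-epenthesis): /b/ and /k/ form a stop–stop cluster, so [e] is inserted between them. /vlaibkaabenz/ → vlaibekaabenz.
Rule 3 (final cluster simplification): /z/ is the second consonant of a word-final cluster /nz/, so it deletes. /vlaibekaabenz/ → vlaibekaaben.

vlaibekaaben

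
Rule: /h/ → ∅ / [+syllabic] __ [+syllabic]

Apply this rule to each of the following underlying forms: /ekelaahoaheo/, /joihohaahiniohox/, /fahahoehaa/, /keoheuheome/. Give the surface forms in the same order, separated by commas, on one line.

ekelaaoaeo, joioaainioox, faaoeaa, keoeueome

/ekelaahoaheo/: /h/ occurs between vowels /a/ and /o/, so it deletes. /h/ occurs between vowels /a/ and /e/, so it deletes. → [ekelaaoaeo].
/joihohaahiniohox/: /h/ occurs between vowels /i/ and /o/, so it deletes. /h/ occurs between vowels /o/ and /a/, so it deletes. /h/ occurs between vowels /a/ and /i/, so it deletes. /h/ occurs between vowels /o/ and /o/, so it deletes. → [joioaainioox].
/fahahoehaa/: /h/ occurs between vowels /a/ and /a/, so it deletes. /h/ occurs between vowels /a/ and /o/, so it deletes. /h/ occurs between vowels /e/ and /a/, so it deletes. → [faaoeaa].
/keoheuheome/: /h/ occurs between vowels /o/ and /e/, so it deletes. /h/ occurs between vowels /u/ and /e/, so it deletes. → [keoeueome].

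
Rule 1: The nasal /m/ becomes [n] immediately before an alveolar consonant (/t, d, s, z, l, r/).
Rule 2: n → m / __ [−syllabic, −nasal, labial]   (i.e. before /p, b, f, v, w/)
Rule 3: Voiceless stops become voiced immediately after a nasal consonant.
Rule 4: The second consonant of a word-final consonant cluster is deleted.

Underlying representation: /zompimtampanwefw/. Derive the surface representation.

Rule 1 (nasal place assimilation): /m/ precedes the alveolar consonant /t/, so it assimilates in place to [n]. /zompimtampanwefw/ → zompintampanwefw.
Rule 2 (nasal place assimilation): /n/ precedes the labial consonant /w/, so it assimilates in place to [m]. /zompintampanwefw/ → zompintampamwefw.
Rule 3 (post-nasal voicing): /p/ is a voiceless stop immediately after the nasal /m/, so it voices to [b]. /t/ is a voiceless stop immediately after the nasal /n/, so it voices to [d]. /p/ is a voiceless stop immediately after the nasal /m/, so it voices to [b]. /zompintampamwefw/ → zombindambamwefw.
Rule 4 (final cluster simplification): /w/ is the second consonant of a word-final cluster /fw/, so it deletes. /zombindambamwefw/ → zombindambamwef.

zombindambamwef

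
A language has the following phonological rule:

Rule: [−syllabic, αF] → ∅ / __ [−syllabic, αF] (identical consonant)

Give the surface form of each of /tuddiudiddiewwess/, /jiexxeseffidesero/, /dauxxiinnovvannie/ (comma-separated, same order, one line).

tudiudidiewes, jiexesefidesero, dauxiinovanie

/tuddiudiddiewwess/: /dd/ is a geminate; the first /d/ deletes. /dd/ is a geminate; the first /d/ deletes. /ww/ is a geminate; the first /w/ deletes. /ss/ is a geminate; the first /s/ deletes. → [tudiudidiewes].
/jiexxeseffidesero/: /xx/ is a geminate; the first /x/ deletes. /ff/ is a geminate; the first /f/ deletes. → [jiexesefidesero].
/dauxxiinnovvannie/: /xx/ is a geminate; the first /x/ deletes. /nn/ is a geminate; the first /n/ deletes. /vv/ is a geminate; the first /v/ deletes. /nn/ is a geminate; the first /n/ deletes. → [dauxiinovanie].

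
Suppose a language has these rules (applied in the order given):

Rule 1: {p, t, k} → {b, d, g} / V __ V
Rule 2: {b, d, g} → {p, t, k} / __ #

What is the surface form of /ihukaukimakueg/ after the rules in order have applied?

ihugaugimaguek

Rule 1 (intervocalic voicing): /k/ is a voiceless stop between vowels /u/ and /a/, so it voices to [g]. /k/ is a voiceless stop between vowels /u/ and /i/, so it voices to [g]. /k/ is a voiceless stop between vowels /a/ and /u/, so it voices to [g]. /ihukaukimakueg/ → ihugaugimagueg.
Rule 2 (final devoicing): /g/ is a voiced stop in word-final position, so it devoices to [k]. /ihugaugimagueg/ → ihugaugimaguek.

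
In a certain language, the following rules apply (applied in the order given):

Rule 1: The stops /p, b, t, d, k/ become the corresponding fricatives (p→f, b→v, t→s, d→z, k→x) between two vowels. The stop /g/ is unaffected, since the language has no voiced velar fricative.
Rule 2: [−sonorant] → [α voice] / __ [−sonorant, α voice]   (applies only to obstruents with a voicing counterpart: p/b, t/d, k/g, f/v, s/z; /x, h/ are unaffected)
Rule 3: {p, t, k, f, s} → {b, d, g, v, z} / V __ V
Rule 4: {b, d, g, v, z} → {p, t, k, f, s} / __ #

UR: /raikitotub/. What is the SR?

raixizozup

Rule 1 (intervocalic spirantization): /k/ is a stop between vowels /i/ and /i/, so it spirantizes to the fricative [x]. /t/ is a stop between vowels /i/ and /o/, so it spirantizes to the fricative [s]. /t/ is a stop between vowels /o/ and /u/, so it spirantizes to the fricative [s]. /raikitotub/ → raixisosub.
Rule 2 (regressive voicing assimilation): no segment meets the environment; /raixisosub/ is unchanged.
Rule 3 (intervocalic voicing): /s/ is a voiceless obstruent between vowels /i/ and /o/, so it voices to [z]. /s/ is a voiceless obstruent between vowels /o/ and /u/, so it voices to [z]. /raixisosub/ → raixizozub.
Rule 4 (final devoicing): /b/ is a voiced obstruent in word-final position, so it devoices to [p]. /raixizozub/ → raixizozup.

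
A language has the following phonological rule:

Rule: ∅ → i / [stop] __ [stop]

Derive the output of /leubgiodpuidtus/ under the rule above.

/b/ and /g/ form a stop–stop cluster, so [i] is inserted between them.
/d/ and /p/ form a stop–stop cluster, so [i] is inserted between them.
/d/ and /t/ form a stop–stop cluster, so [i] is inserted between them.
Surface form: [leubigiodipuiditus].

leubigiodipuiditus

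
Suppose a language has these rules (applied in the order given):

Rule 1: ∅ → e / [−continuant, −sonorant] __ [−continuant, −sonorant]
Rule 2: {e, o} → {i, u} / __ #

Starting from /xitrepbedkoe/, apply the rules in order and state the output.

Rule 1 (stop-cluster e-epenthesis): /p/ and /b/ form a stop–stop cluster, so [e] is inserted between them. /d/ and /k/ form a stop–stop cluster, so [e] is inserted between them. /xitrepbedkoe/ → xitrepebedekoe.
Rule 2 (final vowel raising): /e/ is a mid vowel in word-final position, so it raises to [i]. /xitrepebedekoe/ → xitrepebedekoi.

xitrepebedekoi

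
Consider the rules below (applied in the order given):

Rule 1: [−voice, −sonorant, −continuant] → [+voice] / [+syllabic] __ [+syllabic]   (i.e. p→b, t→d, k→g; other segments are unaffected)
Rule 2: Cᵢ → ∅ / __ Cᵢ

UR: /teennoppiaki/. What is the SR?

teenopiagi

Rule 1 (intervocalic voicing): /k/ is a voiceless stop between vowels /a/ and /i/, so it voices to [g]. /teennoppiaki/ → teennoppiagi.
Rule 2 (degemination): /nn/ is a geminate; the first /n/ deletes. /pp/ is a geminate; the first /p/ deletes. /teennoppiagi/ → teenopiagi.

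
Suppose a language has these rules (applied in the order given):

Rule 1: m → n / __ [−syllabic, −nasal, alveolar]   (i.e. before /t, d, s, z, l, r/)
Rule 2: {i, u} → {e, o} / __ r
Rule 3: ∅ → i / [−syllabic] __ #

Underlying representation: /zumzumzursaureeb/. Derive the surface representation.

zunzunzorsaoreebi

Rule 1 (nasal place assimilation): /m/ precedes the alveolar consonant /z/, so it assimilates in place to [n]. /m/ precedes the alveolar consonant /z/, so it assimilates in place to [n]. /zumzumzursaureeb/ → zunzunzursaureeb.
Rule 2 (pre-rhotic lowering): /u/ is a high vowel immediately before /r/, so it lowers to [o]. /u/ is a high vowel immediately before /r/, so it lowers to [o]. /zunzunzursaureeb/ → zunzunzorsaoreeb.
Rule 3 (final i-epenthesis): the form ends in the consonant /b/, so [i] is inserted word-finally. /zunzunzorsaoreeb/ → zunzunzorsaoreebi.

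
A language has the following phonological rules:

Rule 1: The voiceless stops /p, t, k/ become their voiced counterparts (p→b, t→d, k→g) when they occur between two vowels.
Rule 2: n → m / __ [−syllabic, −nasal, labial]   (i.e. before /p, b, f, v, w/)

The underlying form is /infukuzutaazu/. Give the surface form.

Rule 1 (intervocalic voicing): /k/ is a voiceless stop between vowels /u/ and /u/, so it voices to [g]. /t/ is a voiceless stop between vowels /u/ and /a/, so it voices to [d]. /infukuzutaazu/ → infuguzudaazu.
Rule 2 (nasal place assimilation): /n/ precedes the labial consonant /f/, so it assimilates in place to [m]. /infuguzudaazu/ → imfuguzudaazu.

imfuguzudaazu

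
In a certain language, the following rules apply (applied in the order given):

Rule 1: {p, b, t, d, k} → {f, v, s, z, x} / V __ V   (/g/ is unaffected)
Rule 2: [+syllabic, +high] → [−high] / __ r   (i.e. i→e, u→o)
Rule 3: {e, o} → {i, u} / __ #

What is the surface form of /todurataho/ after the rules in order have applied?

tozorasahu

Rule 1 (intervocalic spirantization): /d/ is a stop between vowels /o/ and /u/, so it spirantizes to the fricative [z]. /t/ is a stop between vowels /a/ and /a/, so it spirantizes to the fricative [s]. /todurataho/ → tozurasaho.
Rule 2 (pre-rhotic lowering): /u/ is a high vowel immediately before /r/, so it lowers to [o]. /tozurasaho/ → tozorasaho.
Rule 3 (final vowel raising): /o/ is a mid vowel in word-final position, so it raises to [u]. /tozorasaho/ → tozorasahu.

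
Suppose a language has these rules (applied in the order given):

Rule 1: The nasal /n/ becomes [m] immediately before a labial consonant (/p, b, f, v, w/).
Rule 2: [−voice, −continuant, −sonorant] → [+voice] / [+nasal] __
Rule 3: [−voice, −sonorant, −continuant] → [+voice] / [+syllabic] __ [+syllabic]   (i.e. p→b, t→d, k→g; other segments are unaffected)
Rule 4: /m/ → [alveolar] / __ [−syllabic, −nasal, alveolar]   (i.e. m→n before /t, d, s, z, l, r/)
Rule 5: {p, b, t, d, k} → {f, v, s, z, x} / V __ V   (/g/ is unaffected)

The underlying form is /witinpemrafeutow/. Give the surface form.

wizimbenrafeuzow

Rule 1 (nasal place assimilation): /n/ precedes the labial consonant /p/, so it assimilates in place to [m]. /witinpemrafeutow/ → witimpemrafeutow.
Rule 2 (post-nasal voicing): /p/ is a voiceless stop immediately after the nasal /m/, so it voices to [b]. /witimpemrafeutow/ → witimbemrafeutow.
Rule 3 (intervocalic voicing): /t/ is a voiceless stop between vowels /i/ and /i/, so it voices to [d]. /t/ is a voiceless stop between vowels /u/ and /o/, so it voices to [d]. /witimbemrafeutow/ → widimbemrafeudow.
Rule 4 (nasal place assimilation): /m/ precedes the alveolar consonant /r/, so it assimilates in place to [n]. /widimbemrafeudow/ → widimbenrafeudow.
Rule 5 (intervocalic spirantization): /d/ is a stop between vowels /i/ and /i/, so it spirantizes to the fricative [z]. /d/ is a stop between vowels /u/ and /o/, so it spirantizes to the fricative [z]. /widimbenrafeudow/ → wizimbenrafeuzow.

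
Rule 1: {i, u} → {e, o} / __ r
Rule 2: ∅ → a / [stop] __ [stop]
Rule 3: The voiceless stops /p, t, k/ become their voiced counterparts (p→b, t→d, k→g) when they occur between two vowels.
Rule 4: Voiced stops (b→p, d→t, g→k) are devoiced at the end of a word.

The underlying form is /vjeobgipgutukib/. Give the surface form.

Rule 1 (pre-rhotic lowering): no segment meets the environment; /vjeobgipgutukib/ is unchanged.
Rule 2 (stop-cluster a-epenthesis): /b/ and /g/ form a stop–stop cluster, so [a] is inserted between them. /p/ and /g/ form a stop–stop cluster, so [a] is inserted between them. /vjeobgipgutukib/ → vjeobagipagutukib.
Rule 3 (intervocalic voicing): /p/ is a voiceless stop between vowels /i/ and /a/, so it voices to [b]. /t/ is a voiceless stop between vowels /u/ and /u/, so it voices to [d]. /k/ is a voiceless stop between vowels /u/ and /i/, so it voices to [g]. /vjeobagipagutukib/ → vjeobagibagudugib.
Rule 4 (final devoicing): /b/ is a voiced stop in word-final position, so it devoices to [p]. /vjeobagibagudugib/ → vjeobagibagudugip.

vjeobagibagudugip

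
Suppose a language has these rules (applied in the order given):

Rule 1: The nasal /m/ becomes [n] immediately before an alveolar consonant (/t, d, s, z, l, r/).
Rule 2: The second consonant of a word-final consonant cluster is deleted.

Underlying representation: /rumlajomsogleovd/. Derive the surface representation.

Rule 1 (nasal place assimilation): /m/ precedes the alveolar consonant /l/, so it assimilates in place to [n]. /m/ precedes the alveolar consonant /s/, so it assimilates in place to [n]. /rumlajomsogleovd/ → runlajonsogleovd.
Rule 2 (final cluster simplification): /d/ is the second consonant of a word-final cluster /vd/, so it deletes. /runlajonsogleovd/ → runlajonsogleov.

runlajonsogleov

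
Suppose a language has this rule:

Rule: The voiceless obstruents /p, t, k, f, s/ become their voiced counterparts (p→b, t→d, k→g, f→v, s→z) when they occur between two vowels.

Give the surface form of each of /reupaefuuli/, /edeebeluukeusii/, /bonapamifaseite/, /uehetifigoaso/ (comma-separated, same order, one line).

/reupaefuuli/: /p/ is a voiceless obstruent between vowels /u/ and /a/, so it voices to [b]. /f/ is a voiceless obstruent between vowels /e/ and /u/, so it voices to [v]. → [reubaevuuli].
/edeebeluukeusii/: /k/ is a voiceless obstruent between vowels /u/ and /e/, so it voices to [g]. /s/ is a voiceless obstruent between vowels /u/ and /i/, so it voices to [z]. → [edeebeluugeuzii].
/bonapamifaseite/: /p/ is a voiceless obstruent between vowels /a/ and /a/, so it voices to [b]. /f/ is a voiceless obstruent between vowels /i/ and /a/, so it voices to [v]. /s/ is a voiceless obstruent between vowels /a/ and /e/, so it voices to [z]. /t/ is a voiceless obstruent between vowels /i/ and /e/, so it voices to [d]. → [bonabamivazeide].
/uehetifigoaso/: /t/ is a voiceless obstruent between vowels /e/ and /i/, so it voices to [d]. /f/ is a voiceless obstruent between vowels /i/ and /i/, so it voices to [v]. /s/ is a voiceless obstruent between vowels /a/ and /o/, so it voices to [z]. → [uehedivigoazo].

reubaevuuli, edeebeluugeuzii, bonabamivazeide, uehedivigoazo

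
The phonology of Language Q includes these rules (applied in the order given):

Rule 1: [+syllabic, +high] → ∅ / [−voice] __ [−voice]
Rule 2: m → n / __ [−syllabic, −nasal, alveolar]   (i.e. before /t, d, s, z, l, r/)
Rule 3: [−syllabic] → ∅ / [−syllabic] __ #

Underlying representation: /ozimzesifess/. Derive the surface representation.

Rule 1 (high vowel syncope): /i/ is a high vowel flanked by voiceless consonants /s/ and /f/, so it deletes. /ozimzesifess/ → ozimzesfess.
Rule 2 (nasal place assimilation): /m/ precedes the alveolar consonant /z/, so it assimilates in place to [n]. /ozimzesfess/ → ozinzesfess.
Rule 3 (final cluster simplification): /s/ is the second consonant of a word-final cluster /ss/, so it deletes. /ozinzesfess/ → ozinzesfes.

ozinzesfes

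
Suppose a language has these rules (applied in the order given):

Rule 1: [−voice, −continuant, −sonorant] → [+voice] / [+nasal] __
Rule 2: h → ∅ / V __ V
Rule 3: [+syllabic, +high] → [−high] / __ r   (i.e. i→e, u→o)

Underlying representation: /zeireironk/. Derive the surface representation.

zeereerong

Rule 1 (post-nasal voicing): /k/ is a voiceless stop immediately after the nasal /n/, so it voices to [g]. /zeireironk/ → zeireirong.
Rule 2 (intervocalic h-deletion): no segment meets the environment; /zeireirong/ is unchanged.
Rule 3 (pre-rhotic lowering): /i/ is a high vowel immediately before /r/, so it lowers to [e]. /i/ is a high vowel immediately before /r/, so it lowers to [e]. /zeireirong/ → zeereerong.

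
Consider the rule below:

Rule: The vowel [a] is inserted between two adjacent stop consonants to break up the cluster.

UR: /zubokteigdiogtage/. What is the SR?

zubokateigadiogatage

/k/ and /t/ form a stop–stop cluster, so [a] is inserted between them.
/g/ and /d/ form a stop–stop cluster, so [a] is inserted between them.
/g/ and /t/ form a stop–stop cluster, so [a] is inserted between them.
Surface form: [zubokateigadiogatage].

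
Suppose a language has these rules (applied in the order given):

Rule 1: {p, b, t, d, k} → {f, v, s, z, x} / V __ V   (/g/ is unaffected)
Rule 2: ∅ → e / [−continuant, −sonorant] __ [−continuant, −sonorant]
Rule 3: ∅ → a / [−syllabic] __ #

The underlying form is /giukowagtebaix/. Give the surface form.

Rule 1 (intervocalic spirantization): /k/ is a stop between vowels /u/ and /o/, so it spirantizes to the fricative [x]. /b/ is a stop between vowels /e/ and /a/, so it spirantizes to the fricative [v]. /giukowagtebaix/ → giuxowagtevaix.
Rule 2 (stop-cluster e-epenthesis): /g/ and /t/ form a stop–stop cluster, so [e] is inserted between them. /giuxowagtevaix/ → giuxowagetevaix.
Rule 3 (final a-epenthesis): the form ends in the consonant /x/, so [a] is inserted word-finally. /giuxowagetevaix/ → giuxowagetevaixa.

giuxowagetevaixa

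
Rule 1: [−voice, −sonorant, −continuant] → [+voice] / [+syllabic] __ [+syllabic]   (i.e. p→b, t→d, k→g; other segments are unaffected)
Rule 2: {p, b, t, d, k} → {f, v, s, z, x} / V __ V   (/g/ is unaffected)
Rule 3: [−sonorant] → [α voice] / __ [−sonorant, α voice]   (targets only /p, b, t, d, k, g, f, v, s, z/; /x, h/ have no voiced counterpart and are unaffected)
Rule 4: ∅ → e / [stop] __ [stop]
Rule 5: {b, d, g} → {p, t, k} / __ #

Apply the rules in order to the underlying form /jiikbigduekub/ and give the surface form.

Rule 1 (intervocalic voicing): /k/ is a voiceless stop between vowels /e/ and /u/, so it voices to [g]. /jiikbigduekub/ → jiikbigduegub.
Rule 2 (intervocalic spirantization): no segment meets the environment; /jiikbigduegub/ is unchanged.
Rule 3 (regressive voicing assimilation): /k/ precedes the voiced obstruent /b/, so it voices to [g] by assimilation. /jiikbigduegub/ → jiigbigduegub.
Rule 4 (stop-cluster e-epenthesis): /g/ and /b/ form a stop–stop cluster, so [e] is inserted between them. /g/ and /d/ form a stop–stop cluster, so [e] is inserted between them. /jiigbigduegub/ → jiigebigeduegub.
Rule 5 (final devoicing): /b/ is a voiced stop in word-final position, so it devoices to [p]. /jiigebigeduegub/ → jiigebigeduegup.

jiigebigeduegup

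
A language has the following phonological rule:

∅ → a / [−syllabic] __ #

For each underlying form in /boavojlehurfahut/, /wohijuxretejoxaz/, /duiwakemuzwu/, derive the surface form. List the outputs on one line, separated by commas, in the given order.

boavojlehurfahuta, wohijuxretejoxaza, duiwakemuzwu

/boavojlehurfahut/: the form ends in the consonant /t/, so [a] is inserted word-finally. → [boavojlehurfahuta].
/wohijuxretejoxaz/: the form ends in the consonant /z/, so [a] is inserted word-finally. → [wohijuxretejoxaza].
/duiwakemuzwu/: the rule's environment is not met; surfaces unchanged as [duiwakemuzwu].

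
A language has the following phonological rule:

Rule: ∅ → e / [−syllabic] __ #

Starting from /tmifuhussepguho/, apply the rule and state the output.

tmifuhussepguho

No segment of /tmifuhussepguho/ meets the structural description of the rule, so the form surfaces unchanged.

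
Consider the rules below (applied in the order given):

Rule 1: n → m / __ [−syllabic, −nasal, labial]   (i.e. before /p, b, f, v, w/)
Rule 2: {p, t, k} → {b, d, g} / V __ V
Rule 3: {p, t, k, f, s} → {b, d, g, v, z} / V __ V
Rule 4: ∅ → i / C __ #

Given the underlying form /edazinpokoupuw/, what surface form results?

Rule 1 (nasal place assimilation): /n/ precedes the labial consonant /p/, so it assimilates in place to [m]. /edazinpokoupuw/ → edazimpokoupuw.
Rule 2 (intervocalic voicing): /k/ is a voiceless stop between vowels /o/ and /o/, so it voices to [g]. /p/ is a voiceless stop between vowels /u/ and /u/, so it voices to [b]. /edazimpokoupuw/ → edazimpogoubuw.
Rule 3 (intervocalic voicing): no segment meets the environment; /edazimpogoubuw/ is unchanged.
Rule 4 (final i-epenthesis): the form ends in the consonant /w/, so [i] is inserted word-finally. /edazimpogoubuw/ → edazimpogoubuwi.

edazimpogoubuwi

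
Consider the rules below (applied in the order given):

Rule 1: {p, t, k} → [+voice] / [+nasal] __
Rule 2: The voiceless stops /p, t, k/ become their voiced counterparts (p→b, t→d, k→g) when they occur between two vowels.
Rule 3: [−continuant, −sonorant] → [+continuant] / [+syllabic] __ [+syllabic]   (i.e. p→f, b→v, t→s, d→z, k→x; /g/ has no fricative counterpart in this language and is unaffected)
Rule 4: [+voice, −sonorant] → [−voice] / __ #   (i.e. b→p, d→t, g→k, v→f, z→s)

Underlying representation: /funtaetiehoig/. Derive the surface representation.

Rule 1 (post-nasal voicing): /t/ is a voiceless stop immediately after the nasal /n/, so it voices to [d]. /funtaetiehoig/ → fundaetiehoig.
Rule 2 (intervocalic voicing): /t/ is a voiceless stop between vowels /e/ and /i/, so it voices to [d]. /fundaetiehoig/ → fundaediehoig.
Rule 3 (intervocalic spirantization): /d/ is a stop between vowels /e/ and /i/, so it spirantizes to the fricative [z]. /fundaediehoig/ → fundaeziehoig.
Rule 4 (final devoicing): /g/ is a voiced obstruent in word-final position, so it devoices to [k]. /fundaeziehoig/ → fundaeziehoik.

fundaeziehoik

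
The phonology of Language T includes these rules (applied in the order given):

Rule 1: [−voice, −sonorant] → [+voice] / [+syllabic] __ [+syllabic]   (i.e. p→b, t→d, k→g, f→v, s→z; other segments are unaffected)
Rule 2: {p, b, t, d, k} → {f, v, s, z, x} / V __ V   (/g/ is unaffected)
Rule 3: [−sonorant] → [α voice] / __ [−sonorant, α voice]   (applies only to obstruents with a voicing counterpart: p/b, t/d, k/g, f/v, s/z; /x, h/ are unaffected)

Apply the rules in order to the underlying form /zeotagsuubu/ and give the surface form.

Rule 1 (intervocalic voicing): /t/ is a voiceless obstruent between vowels /o/ and /a/, so it voices to [d]. /zeotagsuubu/ → zeodagsuubu.
Rule 2 (intervocalic spirantization): /d/ is a stop between vowels /o/ and /a/, so it spirantizes to the fricative [z]. /b/ is a stop between vowels /u/ and /u/, so it spirantizes to the fricative [v]. /zeodagsuubu/ → zeozagsuuvu.
Rule 3 (regressive voicing assimilation): /g/ precedes the voiceless obstruent /s/, so it devoices to [k] by assimilation. /zeozagsuuvu/ → zeozaksuuvu.

zeozaksuuvu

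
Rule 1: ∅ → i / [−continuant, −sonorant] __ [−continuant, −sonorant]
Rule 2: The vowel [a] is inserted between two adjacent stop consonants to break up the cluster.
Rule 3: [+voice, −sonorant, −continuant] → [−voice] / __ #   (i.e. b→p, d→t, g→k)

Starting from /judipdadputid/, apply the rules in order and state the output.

Rule 1 (stop-cluster i-epenthesis): /p/ and /d/ form a stop–stop cluster, so [i] is inserted between them. /d/ and /p/ form a stop–stop cluster, so [i] is inserted between them. /judipdadputid/ → judipidadiputid.
Rule 2 (stop-cluster a-epenthesis): no segment meets the environment; /judipidadiputid/ is unchanged.
Rule 3 (final devoicing): /d/ is a voiced stop in word-final position, so it devoices to [t]. /judipidadiputid/ → judipidadiputit.

judipidadiputit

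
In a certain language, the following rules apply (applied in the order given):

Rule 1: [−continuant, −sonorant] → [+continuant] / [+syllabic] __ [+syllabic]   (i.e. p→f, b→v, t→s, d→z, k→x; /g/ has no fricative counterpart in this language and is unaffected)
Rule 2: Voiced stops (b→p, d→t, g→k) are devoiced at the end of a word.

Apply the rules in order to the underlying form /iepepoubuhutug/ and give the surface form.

iefefouvuhusuk

Rule 1 (intervocalic spirantization): /p/ is a stop between vowels /e/ and /e/, so it spirantizes to the fricative [f]. /p/ is a stop between vowels /e/ and /o/, so it spirantizes to the fricative [f]. /b/ is a stop between vowels /u/ and /u/, so it spirantizes to the fricative [v]. /t/ is a stop between vowels /u/ and /u/, so it spirantizes to the fricative [s]. /iepepoubuhutug/ → iefefouvuhusug.
Rule 2 (final devoicing): /g/ is a voiced stop in word-final position, so it devoices to [k]. /iefefouvuhusug/ → iefefouvuhusuk.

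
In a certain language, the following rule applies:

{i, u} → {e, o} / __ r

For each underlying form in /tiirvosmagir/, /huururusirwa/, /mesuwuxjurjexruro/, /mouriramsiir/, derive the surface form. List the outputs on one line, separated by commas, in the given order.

tiervosmager, huororuserwa, mesuwuxjorjexroro, mooreramsier

/tiirvosmagir/: /i/ is a high vowel immediately before /r/, so it lowers to [e]. /i/ is a high vowel immediately before /r/, so it lowers to [e]. → [tiervosmager].
/huururusirwa/: /u/ is a high vowel immediately before /r/, so it lowers to [o]. /u/ is a high vowel immediately before /r/, so it lowers to [o]. /i/ is a high vowel immediately before /r/, so it lowers to [e]. → [huororuserwa].
/mesuwuxjurjexruro/: /u/ is a high vowel immediately before /r/, so it lowers to [o]. /u/ is a high vowel immediately before /r/, so it lowers to [o]. → [mesuwuxjorjexroro].
/mouriramsiir/: /u/ is a high vowel immediately before /r/, so it lowers to [o]. /i/ is a high vowel immediately before /r/, so it lowers to [e]. /i/ is a high vowel immediately before /r/, so it lowers to [e]. → [mooreramsier].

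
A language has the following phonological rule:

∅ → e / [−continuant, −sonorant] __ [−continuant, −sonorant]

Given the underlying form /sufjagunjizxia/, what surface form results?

No segment of /sufjagunjizxia/ meets the structural description of the rule, so the form surfaces unchanged.

sufjagunjizxia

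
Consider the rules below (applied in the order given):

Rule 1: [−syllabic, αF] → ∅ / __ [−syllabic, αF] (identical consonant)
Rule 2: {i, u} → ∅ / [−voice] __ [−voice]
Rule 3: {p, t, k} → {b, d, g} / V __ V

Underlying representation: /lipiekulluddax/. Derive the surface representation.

libieguludax

Rule 1 (degemination): /ll/ is a geminate; the first /l/ deletes. /dd/ is a geminate; the first /d/ deletes. /lipiekulluddax/ → lipiekuludax.
Rule 2 (high vowel syncope): no segment meets the environment; /lipiekuludax/ is unchanged.
Rule 3 (intervocalic voicing): /p/ is a voiceless stop between vowels /i/ and /i/, so it voices to [b]. /k/ is a voiceless stop between vowels /e/ and /u/, so it voices to [g]. /lipiekuludax/ → libieguludax.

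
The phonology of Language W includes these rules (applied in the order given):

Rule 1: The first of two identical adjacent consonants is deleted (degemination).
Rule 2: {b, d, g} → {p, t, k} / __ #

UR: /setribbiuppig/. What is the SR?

Rule 1 (degemination): /bb/ is a geminate; the first /b/ deletes. /pp/ is a geminate; the first /p/ deletes. /setribbiuppig/ → setribiupig.
Rule 2 (final devoicing): /g/ is a voiced stop in word-final position, so it devoices to [k]. /setribiupig/ → setribiupik.

setribiupik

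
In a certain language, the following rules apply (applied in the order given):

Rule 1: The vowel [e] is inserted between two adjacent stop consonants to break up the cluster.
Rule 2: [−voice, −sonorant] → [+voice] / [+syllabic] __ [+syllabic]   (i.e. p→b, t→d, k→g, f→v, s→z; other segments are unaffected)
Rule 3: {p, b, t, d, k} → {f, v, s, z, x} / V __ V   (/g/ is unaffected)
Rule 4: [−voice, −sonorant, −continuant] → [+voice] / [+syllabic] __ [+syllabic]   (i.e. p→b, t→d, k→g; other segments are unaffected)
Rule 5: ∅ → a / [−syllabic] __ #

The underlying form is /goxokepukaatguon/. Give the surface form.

goxogevugaazeguona

Rule 1 (stop-cluster e-epenthesis): /t/ and /g/ form a stop–stop cluster, so [e] is inserted between them. /goxokepukaatguon/ → goxokepukaateguon.
Rule 2 (intervocalic voicing): /k/ is a voiceless obstruent between vowels /o/ and /e/, so it voices to [g]. /p/ is a voiceless obstruent between vowels /e/ and /u/, so it voices to [b]. /k/ is a voiceless obstruent between vowels /u/ and /a/, so it voices to [g]. /t/ is a voiceless obstruent between vowels /a/ and /e/, so it voices to [d]. /goxokepukaateguon/ → goxogebugaadeguon.
Rule 3 (intervocalic spirantization): /b/ is a stop between vowels /e/ and /u/, so it spirantizes to the fricative [v]. /d/ is a stop between vowels /a/ and /e/, so it spirantizes to the fricative [z]. /goxogebugaadeguon/ → goxogevugaazeguon.
Rule 4 (intervocalic voicing): no segment meets the environment; /goxogevugaazeguon/ is unchanged.
Rule 5 (final a-epenthesis): the form ends in the consonant /n/, so [a] is inserted word-finally. /goxogevugaazeguon/ → goxogevugaazeguona.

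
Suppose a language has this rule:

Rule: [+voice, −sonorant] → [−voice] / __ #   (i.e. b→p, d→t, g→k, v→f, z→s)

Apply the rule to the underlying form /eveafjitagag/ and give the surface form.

eveafjitagak

/g/ is a voiced obstruent in word-final position, so it devoices to [k].
Surface form: [eveafjitagak].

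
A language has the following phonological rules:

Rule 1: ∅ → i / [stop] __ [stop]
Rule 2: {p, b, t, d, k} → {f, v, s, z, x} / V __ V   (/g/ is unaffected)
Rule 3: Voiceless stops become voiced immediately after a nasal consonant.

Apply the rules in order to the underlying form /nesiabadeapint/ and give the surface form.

Rule 1 (stop-cluster i-epenthesis): no segment meets the environment; /nesiabadeapint/ is unchanged.
Rule 2 (intervocalic spirantization): /b/ is a stop between vowels /a/ and /a/, so it spirantizes to the fricative [v]. /d/ is a stop between vowels /a/ and /e/, so it spirantizes to the fricative [z]. /p/ is a stop between vowels /a/ and /i/, so it spirantizes to the fricative [f]. /nesiabadeapint/ → nesiavazeafint.
Rule 3 (post-nasal voicing): /t/ is a voiceless stop immediately after the nasal /n/, so it voices to [d]. /nesiavazeafint/ → nesiavazeafind.

nesiavazeafind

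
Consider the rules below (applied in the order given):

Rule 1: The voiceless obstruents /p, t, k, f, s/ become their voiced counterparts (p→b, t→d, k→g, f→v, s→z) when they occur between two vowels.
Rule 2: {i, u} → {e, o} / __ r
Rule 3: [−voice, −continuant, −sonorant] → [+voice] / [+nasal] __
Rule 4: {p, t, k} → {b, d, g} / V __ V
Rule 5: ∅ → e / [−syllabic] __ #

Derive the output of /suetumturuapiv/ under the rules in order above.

Rule 1 (intervocalic voicing): /t/ is a voiceless obstruent between vowels /e/ and /u/, so it voices to [d]. /p/ is a voiceless obstruent between vowels /a/ and /i/, so it voices to [b]. /suetumturuapiv/ → suedumturuabiv.
Rule 2 (pre-rhotic lowering): /u/ is a high vowel immediately before /r/, so it lowers to [o]. /suedumturuabiv/ → suedumtoruabiv.
Rule 3 (post-nasal voicing): /t/ is a voiceless stop immediately after the nasal /m/, so it voices to [d]. /suedumtoruabiv/ → suedumdoruabiv.
Rule 4 (intervocalic voicing): no segment meets the environment; /suedumdoruabiv/ is unchanged.
Rule 5 (final e-epenthesis): the form ends in the consonant /v/, so [e] is inserted word-finally. /suedumdoruabiv/ → suedumdoruabive.

suedumdoruabive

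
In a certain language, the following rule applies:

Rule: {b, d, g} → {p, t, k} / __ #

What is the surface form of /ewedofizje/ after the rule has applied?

ewedofizje

No segment of /ewedofizje/ meets the structural description of the rule, so the form surfaces unchanged.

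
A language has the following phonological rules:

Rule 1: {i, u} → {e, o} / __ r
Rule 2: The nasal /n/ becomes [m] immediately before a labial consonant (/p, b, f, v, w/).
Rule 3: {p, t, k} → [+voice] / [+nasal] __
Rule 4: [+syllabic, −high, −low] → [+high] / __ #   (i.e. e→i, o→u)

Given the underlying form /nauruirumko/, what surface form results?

naoruerumgu

Rule 1 (pre-rhotic lowering): /u/ is a high vowel immediately before /r/, so it lowers to [o]. /i/ is a high vowel immediately before /r/, so it lowers to [e]. /nauruirumko/ → naoruerumko.
Rule 2 (nasal place assimilation): no segment meets the environment; /naoruerumko/ is unchanged.
Rule 3 (post-nasal voicing): /k/ is a voiceless stop immediately after the nasal /m/, so it voices to [g]. /naoruerumko/ → naoruerumgo.
Rule 4 (final vowel raising): /o/ is a mid vowel in word-final position, so it raises to [u]. /naoruerumgo/ → naoruerumgu.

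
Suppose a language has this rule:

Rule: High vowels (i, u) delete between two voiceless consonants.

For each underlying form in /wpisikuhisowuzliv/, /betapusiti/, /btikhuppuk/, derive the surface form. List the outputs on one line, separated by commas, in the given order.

wpskhsowuzliv, betapsti, btkhppk

/wpisikuhisowuzliv/: /i/ is a high vowel flanked by voiceless consonants /p/ and /s/, so it deletes. /i/ is a high vowel flanked by voiceless consonants /s/ and /k/, so it deletes. /u/ is a high vowel flanked by voiceless consonants /k/ and /h/, so it deletes. /i/ is a high vowel flanked by voiceless consonants /h/ and /s/, so it deletes. → [wpskhsowuzliv].
/betapusiti/: /u/ is a high vowel flanked by voiceless consonants /p/ and /s/, so it deletes. /i/ is a high vowel flanked by voiceless consonants /s/ and /t/, so it deletes. → [betapsti].
/btikhuppuk/: /i/ is a high vowel flanked by voiceless consonants /t/ and /k/, so it deletes. /u/ is a high vowel flanked by voiceless consonants /h/ and /p/, so it deletes. /u/ is a high vowel flanked by voiceless consonants /p/ and /k/, so it deletes. → [btkhppk].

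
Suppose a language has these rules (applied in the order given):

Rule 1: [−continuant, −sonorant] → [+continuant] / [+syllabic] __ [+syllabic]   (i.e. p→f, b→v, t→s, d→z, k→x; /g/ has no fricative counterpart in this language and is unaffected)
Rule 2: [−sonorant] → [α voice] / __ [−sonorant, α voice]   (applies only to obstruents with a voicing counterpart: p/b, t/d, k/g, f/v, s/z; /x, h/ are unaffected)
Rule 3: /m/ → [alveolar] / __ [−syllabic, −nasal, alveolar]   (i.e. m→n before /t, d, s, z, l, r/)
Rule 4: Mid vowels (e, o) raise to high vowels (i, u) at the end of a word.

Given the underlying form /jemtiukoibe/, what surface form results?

jentiuxoivi

Rule 1 (intervocalic spirantization): /k/ is a stop between vowels /u/ and /o/, so it spirantizes to the fricative [x]. /b/ is a stop between vowels /i/ and /e/, so it spirantizes to the fricative [v]. /jemtiukoibe/ → jemtiuxoive.
Rule 2 (regressive voicing assimilation): no segment meets the environment; /jemtiuxoive/ is unchanged.
Rule 3 (nasal place assimilation): /m/ precedes the alveolar consonant /t/, so it assimilates in place to [n]. /jemtiuxoive/ → jentiuxoive.
Rule 4 (final vowel raising): /e/ is a mid vowel in word-final position, so it raises to [i]. /jentiuxoive/ → jentiuxoivi.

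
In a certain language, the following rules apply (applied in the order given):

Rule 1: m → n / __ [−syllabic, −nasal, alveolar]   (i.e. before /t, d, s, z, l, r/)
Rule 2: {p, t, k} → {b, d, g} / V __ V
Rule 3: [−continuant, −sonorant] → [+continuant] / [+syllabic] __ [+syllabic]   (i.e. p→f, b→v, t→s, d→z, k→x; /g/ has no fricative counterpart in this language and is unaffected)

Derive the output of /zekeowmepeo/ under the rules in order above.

zegeowmeveo

Rule 1 (nasal place assimilation): no segment meets the environment; /zekeowmepeo/ is unchanged.
Rule 2 (intervocalic voicing): /k/ is a voiceless stop between vowels /e/ and /e/, so it voices to [g]. /p/ is a voiceless stop between vowels /e/ and /e/, so it voices to [b]. /zekeowmepeo/ → zegeowmebeo.
Rule 3 (intervocalic spirantization): /b/ is a stop between vowels /e/ and /e/, so it spirantizes to the fricative [v]. /zegeowmebeo/ → zegeowmeveo.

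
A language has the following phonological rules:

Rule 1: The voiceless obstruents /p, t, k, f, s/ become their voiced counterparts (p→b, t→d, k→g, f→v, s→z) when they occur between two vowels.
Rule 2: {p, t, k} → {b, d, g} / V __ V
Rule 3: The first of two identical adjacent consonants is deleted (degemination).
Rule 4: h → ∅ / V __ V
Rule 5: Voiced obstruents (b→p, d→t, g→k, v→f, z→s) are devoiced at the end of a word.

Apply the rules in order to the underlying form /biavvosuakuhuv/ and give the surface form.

biavozuaguuf

Rule 1 (intervocalic voicing): /s/ is a voiceless obstruent between vowels /o/ and /u/, so it voices to [z]. /k/ is a voiceless obstruent between vowels /a/ and /u/, so it voices to [g]. /biavvosuakuhuv/ → biavvozuaguhuv.
Rule 2 (intervocalic voicing): no segment meets the environment; /biavvozuaguhuv/ is unchanged.
Rule 3 (degemination): /vv/ is a geminate; the first /v/ deletes. /biavvozuaguhuv/ → biavozuaguhuv.
Rule 4 (intervocalic h-deletion): /h/ occurs between vowels /u/ and /u/, so it deletes. /biavozuaguhuv/ → biavozuaguuv.
Rule 5 (final devoicing): /v/ is a voiced obstruent in word-final position, so it devoices to [f]. /biavozuaguuv/ → biavozuaguuf.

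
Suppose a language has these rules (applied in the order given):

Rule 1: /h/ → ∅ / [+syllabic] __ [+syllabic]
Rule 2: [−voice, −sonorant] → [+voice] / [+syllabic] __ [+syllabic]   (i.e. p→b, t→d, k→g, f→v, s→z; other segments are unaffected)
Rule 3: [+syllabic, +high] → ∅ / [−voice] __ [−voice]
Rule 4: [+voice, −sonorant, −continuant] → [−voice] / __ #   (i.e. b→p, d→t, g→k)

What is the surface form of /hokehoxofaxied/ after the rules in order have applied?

hogeoxovaxiet

Rule 1 (intervocalic h-deletion): /h/ occurs between vowels /e/ and /o/, so it deletes. /hokehoxofaxied/ → hokeoxofaxied.
Rule 2 (intervocalic voicing): /k/ is a voiceless obstruent between vowels /o/ and /e/, so it voices to [g]. /f/ is a voiceless obstruent between vowels /o/ and /a/, so it voices to [v]. /hokeoxofaxied/ → hogeoxovaxied.
Rule 3 (high vowel syncope): no segment meets the environment; /hogeoxovaxied/ is unchanged.
Rule 4 (final devoicing): /d/ is a voiced stop in word-final position, so it devoices to [t]. /hogeoxovaxied/ → hogeoxovaxiet.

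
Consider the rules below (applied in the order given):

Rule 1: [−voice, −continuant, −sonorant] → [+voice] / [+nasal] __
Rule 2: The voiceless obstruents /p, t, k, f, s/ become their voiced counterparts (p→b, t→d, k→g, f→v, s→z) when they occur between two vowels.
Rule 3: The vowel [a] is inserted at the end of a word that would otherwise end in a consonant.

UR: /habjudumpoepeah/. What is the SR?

habjudumboebeaha

Rule 1 (post-nasal voicing): /p/ is a voiceless stop immediately after the nasal /m/, so it voices to [b]. /habjudumpoepeah/ → habjudumboepeah.
Rule 2 (intervocalic voicing): /p/ is a voiceless obstruent between vowels /e/ and /e/, so it voices to [b]. /habjudumboepeah/ → habjudumboebeah.
Rule 3 (final a-epenthesis): the form ends in the consonant /h/, so [a] is inserted word-finally. /habjudumboebeah/ → habjudumboebeaha.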